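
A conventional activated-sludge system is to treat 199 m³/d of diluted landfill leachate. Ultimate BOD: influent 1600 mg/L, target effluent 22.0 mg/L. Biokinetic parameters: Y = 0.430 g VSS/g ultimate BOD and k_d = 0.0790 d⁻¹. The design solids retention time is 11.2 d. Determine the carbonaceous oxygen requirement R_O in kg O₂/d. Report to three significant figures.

The observed yield is Y_obs = Y/(1 + k_d·θ_c) = 0.430 / (1 + 0.0790 × 11.2) = 0.430 / 1.885 = 0.2281 g VSS per g ultimate BOD removed.
ΔS = 1600 − 22.0 = 1578 mg/L, so the substrate removal rate is 199 × 1578/1000 = 314.0 kg ultimate BOD/d.
Biomass synthesised: P_X = Y_obs × 314.0 = 71.64 kg VSS/d.
R_O = Q·(S₀ − S) − 1.42·P_X = 314.0 − 1.42 × 71.64 = 212.3 kg O₂/d.

R_O ≈ 212 kg O₂/d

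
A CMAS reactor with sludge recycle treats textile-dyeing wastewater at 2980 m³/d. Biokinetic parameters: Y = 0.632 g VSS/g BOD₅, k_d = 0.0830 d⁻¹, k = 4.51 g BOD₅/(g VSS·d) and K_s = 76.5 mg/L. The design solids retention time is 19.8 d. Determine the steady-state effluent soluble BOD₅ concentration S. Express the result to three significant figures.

For a completely mixed reactor with recycle the Lawrence–McCarty relation gives S = K_s·(1 + k_d·θ_c) / [θ_c·(Y·k − k_d) − 1] = 76.5 × (1 + 0.0830 × 19.8) / [19.8 × (0.632 × 4.51 − 0.0830) − 1] = 202.2 / 53.79 = 3.759 mg/L.

S ≈ 3.76 mg/L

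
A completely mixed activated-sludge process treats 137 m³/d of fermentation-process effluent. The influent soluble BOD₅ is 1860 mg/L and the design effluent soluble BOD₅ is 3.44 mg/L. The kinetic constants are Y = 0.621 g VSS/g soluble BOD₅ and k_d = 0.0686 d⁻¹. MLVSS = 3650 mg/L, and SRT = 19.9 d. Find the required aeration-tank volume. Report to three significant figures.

V ≈ 364 m³

Steady-state biomass mass balance: V·X·(1 + k_d·θ_c) = Y·Q·(S₀ − S)·θ_c, so V = 0.621 × 137 × (1860 − 3.44) × 19.9 / [3650 × (1 + 0.0686 × 19.9)] = 3.14×10^6 / 8633 = 364.1 m³.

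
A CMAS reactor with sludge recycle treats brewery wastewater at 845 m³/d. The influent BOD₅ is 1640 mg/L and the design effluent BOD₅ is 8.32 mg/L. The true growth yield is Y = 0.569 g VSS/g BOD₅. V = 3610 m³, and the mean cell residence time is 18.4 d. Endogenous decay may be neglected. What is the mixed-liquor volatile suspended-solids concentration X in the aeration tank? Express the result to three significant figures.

X ≈ 4000 mg/L

X = Y·Q·ΔS·θ_c / V = 0.569 × 845 × (1640 − 8.32) × 18.4 / 3610 = 3999 mg/L.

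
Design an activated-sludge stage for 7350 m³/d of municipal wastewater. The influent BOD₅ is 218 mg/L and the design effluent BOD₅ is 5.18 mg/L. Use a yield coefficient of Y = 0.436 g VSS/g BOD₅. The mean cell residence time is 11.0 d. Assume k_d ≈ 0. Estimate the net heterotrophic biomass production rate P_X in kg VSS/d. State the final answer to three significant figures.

Since k_d ≈ 0, Y_obs = Y = 0.436 g VSS/g BOD₅.
ΔS = 218 − 5.18 = 212.8 mg/L, so the substrate removal rate is 7350 × 212.8/1000 = 1564 kg BOD₅/d.
Biomass produced: P_X = Y_obs·Q·ΔS = 0.4360 × 1564 ≈ 682.0 kg VSS/d.

P_X ≈ 682 kg VSS/d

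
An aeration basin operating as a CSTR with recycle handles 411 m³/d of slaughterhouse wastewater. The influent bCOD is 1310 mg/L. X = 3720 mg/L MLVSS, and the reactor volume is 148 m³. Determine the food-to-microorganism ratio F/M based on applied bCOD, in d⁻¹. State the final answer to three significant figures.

F/M = applied load / biomass = Q·S₀/(V·X) = 411 × 1310 / (148.0 × 3720) = 0.9779 d⁻¹.

F/M ≈ 0.978 d⁻¹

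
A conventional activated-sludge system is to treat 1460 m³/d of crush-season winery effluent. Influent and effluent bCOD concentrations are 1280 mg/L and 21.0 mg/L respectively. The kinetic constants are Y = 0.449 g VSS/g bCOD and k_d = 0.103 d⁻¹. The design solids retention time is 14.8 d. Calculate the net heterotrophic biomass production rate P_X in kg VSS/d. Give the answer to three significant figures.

Y_obs = Y / (1 + k_d θ_c) = 0.449 / (1 + 0.103 × 14.8) = 0.449 / 2.524 = 0.1779.
Mass of bCOD removed per day: Q(S₀ − S) = 1460 × 1259 g/m³ = 1838 kg/d.
So the net sludge growth is P_X = 0.1779 × 1838 = 326.9 kg VSS/d.

P_X ≈ 327 kg VSS/d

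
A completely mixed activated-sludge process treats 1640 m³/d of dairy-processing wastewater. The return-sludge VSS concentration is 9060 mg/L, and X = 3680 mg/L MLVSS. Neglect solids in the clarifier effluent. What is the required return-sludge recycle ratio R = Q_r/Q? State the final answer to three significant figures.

R ≈ 0.684

Mass balance around the secondary clarifier (neglecting effluent solids): R = X / (X_r − X) = 3680 / (9060 − 3680) = 0.6840.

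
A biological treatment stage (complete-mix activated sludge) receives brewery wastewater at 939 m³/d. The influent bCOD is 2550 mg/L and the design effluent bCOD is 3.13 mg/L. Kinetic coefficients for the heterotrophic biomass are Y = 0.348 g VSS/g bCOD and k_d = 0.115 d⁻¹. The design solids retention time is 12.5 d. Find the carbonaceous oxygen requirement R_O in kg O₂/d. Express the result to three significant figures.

R_O ≈ 1910 kg O₂/d

Observed yield with endogenous decay: Y_obs = Y / (1 + k_d·θ_c) = 0.348 / (1 + 0.115 × 12.5) = 0.348 / 2.438 = 0.1428 g VSS/g bCOD.
Q·(S₀ − S) = 939 × (2550 − 3.13) × 10⁻³ = 2392 kg/d removed.
Net sludge production P_X = 0.1428 × 2392 = 341.4 kg VSS/d.
Carbonaceous O₂ demand = substrate oxidised − cell-mass equivalent = 2392 − 1.42 × 341.4 = 1907 kg O₂/d.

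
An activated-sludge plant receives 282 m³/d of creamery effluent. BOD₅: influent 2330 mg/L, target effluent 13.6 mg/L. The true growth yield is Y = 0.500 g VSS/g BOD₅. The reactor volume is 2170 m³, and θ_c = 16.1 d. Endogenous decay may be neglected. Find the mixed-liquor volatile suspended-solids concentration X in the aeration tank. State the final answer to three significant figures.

From V·X = Y·Q·(S₀ − S)·θ_c (decay neglected): X = 0.500 × 282 × (2330 − 13.6) × 16.1 / 2170 = 2423 mg/L.

X ≈ 2420 mg/L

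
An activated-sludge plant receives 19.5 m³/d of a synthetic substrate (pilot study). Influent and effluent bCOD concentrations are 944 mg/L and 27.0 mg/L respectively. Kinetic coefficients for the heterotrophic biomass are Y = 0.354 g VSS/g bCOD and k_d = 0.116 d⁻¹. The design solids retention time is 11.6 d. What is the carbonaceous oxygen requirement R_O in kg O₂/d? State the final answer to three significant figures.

The observed yield is Y_obs = Y/(1 + k_d·θ_c) = 0.354 / (1 + 0.116 × 11.6) = 0.354 / 2.346 = 0.1509 g VSS per g bCOD removed.
Mass of bCOD removed per day: Q(S₀ − S) = 19.5 × 917.0 g/m³ = 17.88 kg/d.
Net sludge production P_X = 0.1509 × 17.88 = 2.699 kg VSS/d.
R_O = Q·ΔS − 1.42 P_X = 17.88 − 3.832 = 14.05 kg O₂/d.

R_O ≈ 14.0 kg O₂/d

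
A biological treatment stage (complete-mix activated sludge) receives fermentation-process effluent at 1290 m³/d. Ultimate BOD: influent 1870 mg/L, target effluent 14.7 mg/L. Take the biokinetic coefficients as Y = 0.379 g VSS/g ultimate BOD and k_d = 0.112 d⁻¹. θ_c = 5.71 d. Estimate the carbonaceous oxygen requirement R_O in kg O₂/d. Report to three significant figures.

Observed yield with endogenous decay: Y_obs = Y / (1 + k_d·θ_c) = 0.379 / (1 + 0.112 × 5.71) = 0.379 / 1.640 = 0.2312 g VSS/g ultimate BOD.
Mass of ultimate BOD removed per day: Q(S₀ − S) = 1290 × 1855 g/m³ = 2393 kg/d.
P_X = Y_obs·Q·(S₀ − S) = 0.2312 × 2393 = 553.3 kg VSS/d.
Carbonaceous O₂ demand = substrate oxidised − cell-mass equivalent = 2393 − 1.42 × 553.3 = 1608 kg O₂/d.

R_O ≈ 1610 kg O₂/d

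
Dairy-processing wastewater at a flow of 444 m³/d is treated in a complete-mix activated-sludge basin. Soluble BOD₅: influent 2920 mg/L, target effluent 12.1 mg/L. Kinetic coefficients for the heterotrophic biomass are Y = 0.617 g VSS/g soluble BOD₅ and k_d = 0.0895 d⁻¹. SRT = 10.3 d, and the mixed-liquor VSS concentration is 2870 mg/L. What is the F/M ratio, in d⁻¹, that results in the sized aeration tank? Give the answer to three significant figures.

F/M ≈ 0.304 d⁻¹

Steady-state biomass mass balance: V·X·(1 + k_d·θ_c) = Y·Q·(S₀ − S)·θ_c, so V = 0.617 × 444 × (2920 − 12.1) × 10.3 / [2870 × (1 + 0.0895 × 10.3)] = 8.21×10^6 / 5516 = 1488 m³.
F/M = Q·S₀ / (V·X) = 444 × 2920 / (1488 × 2870) = 0.3037 g soluble BOD₅·(g VSS·d)⁻¹.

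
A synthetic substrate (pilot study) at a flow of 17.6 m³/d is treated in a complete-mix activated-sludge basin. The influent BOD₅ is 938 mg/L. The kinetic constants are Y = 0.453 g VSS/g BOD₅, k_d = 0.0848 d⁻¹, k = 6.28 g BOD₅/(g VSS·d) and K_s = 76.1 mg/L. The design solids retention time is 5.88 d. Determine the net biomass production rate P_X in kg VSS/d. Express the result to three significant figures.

P_X ≈ 4.95 kg VSS/d

Effluent substrate depends only on kinetics and SRT: S = K_s(1 + k_d θ_c) / [θ_c(Yk − k_d) − 1] = 76.1 × (1 + 0.0848 × 5.88) / [5.88 × (0.453 × 6.28 − 0.0848) − 1] = 114.0 / 15.23 = 7.489 mg/L.
Observed yield with endogenous decay: Y_obs = Y / (1 + k_d·θ_c) = 0.453 / (1 + 0.0848 × 5.88) = 0.453 / 1.499 = 0.3023 g VSS/g BOD₅.
Q·(S₀ − S) = 17.6 × (938 − 7.49) × 10⁻³ = 16.38 kg/d removed.
Net biomass production P_X = Y_obs × Q·(S₀ − S) = 0.3023 × 16.38 = 4.950 kg VSS/d.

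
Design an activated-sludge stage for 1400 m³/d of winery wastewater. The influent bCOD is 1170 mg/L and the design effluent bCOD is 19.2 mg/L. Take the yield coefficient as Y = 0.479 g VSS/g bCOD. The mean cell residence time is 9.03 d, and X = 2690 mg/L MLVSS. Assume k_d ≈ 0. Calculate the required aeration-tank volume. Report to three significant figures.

V·X = Y·Q·ΔS·θ_c gives V = 0.479 × 1400 × (1170 − 19.2) × 9.03 / 2690 = 2591 m³.

V ≈ 2590 m³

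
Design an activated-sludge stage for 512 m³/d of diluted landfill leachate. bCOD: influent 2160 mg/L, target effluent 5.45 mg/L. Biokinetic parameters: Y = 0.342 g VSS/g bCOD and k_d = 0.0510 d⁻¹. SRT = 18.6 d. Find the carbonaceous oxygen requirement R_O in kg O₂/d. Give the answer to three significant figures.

R_O ≈ 828 kg O₂/d

Correct the yield for decay: Y_obs = Y/(1 + k_d θ_c) = 0.342 / (1 + 0.0510 × 18.6) = 0.342 / 1.949 = 0.1755.
Q·(S₀ − S) = 512 × (2160 − 5.45) × 10⁻³ = 1103 kg/d removed.
P_X = Y_obs·Q·(S₀ − S) = 0.1755 × 1103 = 193.6 kg VSS/d.
R_O = Q·ΔS − 1.42 P_X = 1103 − 274.9 = 828.2 kg O₂/d.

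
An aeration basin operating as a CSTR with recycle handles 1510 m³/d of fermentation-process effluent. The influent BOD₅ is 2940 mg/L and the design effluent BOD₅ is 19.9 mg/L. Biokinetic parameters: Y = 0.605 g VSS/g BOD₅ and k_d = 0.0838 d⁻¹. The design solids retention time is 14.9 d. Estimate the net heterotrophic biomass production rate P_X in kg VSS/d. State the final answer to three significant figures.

The observed yield is Y_obs = Y/(1 + k_d·θ_c) = 0.605 / (1 + 0.0838 × 14.9) = 0.605 / 2.249 = 0.2691 g VSS per g BOD₅ removed.
Substrate removed = Q·(S₀ − S) = 1510 m³/d × (2940 − 19.9) g/m³ = 4.41×10^6 g/d = 4409 kg/d.
Biomass produced: P_X = Y_obs·Q·ΔS = 0.2691 × 4409 ≈ 1186 kg VSS/d.

P_X ≈ 1190 kg VSS/d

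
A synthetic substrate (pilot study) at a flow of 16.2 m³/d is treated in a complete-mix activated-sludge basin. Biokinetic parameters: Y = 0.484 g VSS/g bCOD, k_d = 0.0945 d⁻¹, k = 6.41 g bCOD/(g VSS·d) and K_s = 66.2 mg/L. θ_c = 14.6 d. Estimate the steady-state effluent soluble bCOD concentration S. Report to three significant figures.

From the Monod/SRT balance for a CMAS, S = K_s·(1+k_d θ_c)/[θ_c·(Y k − k_d) − 1] = 66.2 × (1 + 0.0945 × 14.6) / [14.6 × (0.484 × 6.41 − 0.0945) − 1] = 157.5 / 42.92 = 3.671 mg/L.

S ≈ 3.67 mg/L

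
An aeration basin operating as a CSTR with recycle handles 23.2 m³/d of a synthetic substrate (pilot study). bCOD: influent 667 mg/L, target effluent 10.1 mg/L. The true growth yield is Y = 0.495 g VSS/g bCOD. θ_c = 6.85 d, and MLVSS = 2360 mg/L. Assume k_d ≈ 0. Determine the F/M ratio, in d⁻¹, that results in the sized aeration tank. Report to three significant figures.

Biomass mass balance (decay neglected): V·X = Y·Q·(S₀ − S)·θ_c, so V = 0.495 × 23.2 × (667 − 10.1) × 6.85 / 2360 = 21.90 m³.
F/M = applied load / biomass = Q·S₀/(V·X) = 23.2 × 667 / (21.90 × 2360) = 0.2995 d⁻¹.

F/M ≈ 0.299 d⁻¹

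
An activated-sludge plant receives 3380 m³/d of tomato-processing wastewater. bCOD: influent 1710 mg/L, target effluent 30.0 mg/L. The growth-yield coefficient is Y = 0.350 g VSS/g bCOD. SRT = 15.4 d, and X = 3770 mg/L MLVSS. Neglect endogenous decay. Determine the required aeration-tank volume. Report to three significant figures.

With k_d = 0 the design equation reduces to V = Y Q (S₀−S) θ_c / X = 0.350 × 3380 × (1710 − 30.0) × 15.4 / 3770 = 8118 m³.

V ≈ 8120 m³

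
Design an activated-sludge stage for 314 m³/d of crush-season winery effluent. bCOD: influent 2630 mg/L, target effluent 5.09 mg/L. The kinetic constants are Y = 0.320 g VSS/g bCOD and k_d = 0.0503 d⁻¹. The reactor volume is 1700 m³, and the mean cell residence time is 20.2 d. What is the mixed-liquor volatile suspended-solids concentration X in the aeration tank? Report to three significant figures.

X ≈ 1550 mg/L

X = Y·Q·ΔS·θ_c / [V·(1 + k_d θ_c)] = 0.320 × 314 × (2630 − 5.09) × 20.2 / [1700 × (1 + 0.0503 × 20.2)] = 1555 mg/L.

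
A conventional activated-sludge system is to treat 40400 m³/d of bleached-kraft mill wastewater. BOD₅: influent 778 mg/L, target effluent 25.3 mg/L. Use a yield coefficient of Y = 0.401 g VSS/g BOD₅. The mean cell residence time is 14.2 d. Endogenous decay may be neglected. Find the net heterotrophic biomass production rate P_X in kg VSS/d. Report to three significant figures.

Since k_d ≈ 0, Y_obs = Y = 0.401 g VSS/g BOD₅.
ΔS = 778 − 25.3 = 752.7 mg/L, so the substrate removal rate is 40400 × 752.7/1000 = 30409 kg BOD₅/d.
So the net sludge growth is P_X = 0.4010 × 30409 = 12194 kg VSS/d.

P_X ≈ 12200 kg VSS/d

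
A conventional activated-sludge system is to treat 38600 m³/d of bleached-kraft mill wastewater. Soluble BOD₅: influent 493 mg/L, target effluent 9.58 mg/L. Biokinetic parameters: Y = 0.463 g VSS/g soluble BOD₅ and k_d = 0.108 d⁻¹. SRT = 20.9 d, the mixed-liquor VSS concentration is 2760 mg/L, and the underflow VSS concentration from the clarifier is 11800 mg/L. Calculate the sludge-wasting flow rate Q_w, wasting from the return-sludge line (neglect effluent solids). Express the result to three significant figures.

Rearranging the biomass balance for a CMAS with decay, V = Y·Q·ΔS·θ_c / [X·(1+k_d θ_c)] = 0.463 × 38600 × (493 − 9.58) × 20.9 / [2760 × (1 + 0.108 × 20.9)] = 1.81×10^8 / 8990 = 20086 m³.
Q_w = (V·X)/(θ_c X_r) = 20086 × 2760 / (20.9 × 11800) = 224.8 m³/d.

Q_w ≈ 225 m³/d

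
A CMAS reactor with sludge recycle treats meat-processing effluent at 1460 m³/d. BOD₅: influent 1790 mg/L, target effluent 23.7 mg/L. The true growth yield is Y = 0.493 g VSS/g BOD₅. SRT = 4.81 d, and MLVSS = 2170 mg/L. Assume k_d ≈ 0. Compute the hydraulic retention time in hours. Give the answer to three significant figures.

τ ≈ 46.3 h

V·X = Y·Q·ΔS·θ_c gives V = 0.493 × 1460 × (1790 − 23.7) × 4.81 / 2170 = 2818 m³.
τ = V/Q = 2818/1460 = 1.930 d, or 46.32 h.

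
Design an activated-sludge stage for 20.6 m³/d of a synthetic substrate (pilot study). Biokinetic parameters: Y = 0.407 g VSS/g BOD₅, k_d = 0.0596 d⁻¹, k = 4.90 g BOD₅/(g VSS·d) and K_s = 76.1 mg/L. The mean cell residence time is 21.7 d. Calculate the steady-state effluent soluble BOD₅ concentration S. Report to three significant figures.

Effluent substrate depends only on kinetics and SRT: S = K_s(1 + k_d θ_c) / [θ_c(Yk − k_d) − 1] = 76.1 × (1 + 0.0596 × 21.7) / [21.7 × (0.407 × 4.90 − 0.0596) − 1] = 174.5 / 40.98 = 4.258 mg/L.

S ≈ 4.26 mg/L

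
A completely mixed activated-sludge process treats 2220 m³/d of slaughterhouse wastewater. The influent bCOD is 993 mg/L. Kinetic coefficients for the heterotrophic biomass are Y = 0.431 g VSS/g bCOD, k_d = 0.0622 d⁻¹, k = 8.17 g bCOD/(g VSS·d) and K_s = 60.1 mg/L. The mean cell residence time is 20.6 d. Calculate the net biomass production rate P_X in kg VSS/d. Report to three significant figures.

Effluent substrate depends only on kinetics and SRT: S = K_s(1 + k_d θ_c) / [θ_c(Yk − k_d) − 1] = 60.1 × (1 + 0.0622 × 20.6) / [20.6 × (0.431 × 8.17 − 0.0622) − 1] = 137.1 / 70.26 = 1.952 mg/L.
Y_obs = Y / (1 + k_d θ_c) = 0.431 / (1 + 0.0622 × 20.6) = 0.431 / 2.281 = 0.1889.
Q·(S₀ − S) = 2220 × (993 − 1.95) × 10⁻³ = 2200 kg/d removed.
So the net sludge growth is P_X = 0.1889 × 2200 = 415.7 kg VSS/d.

P_X ≈ 416 kg VSS/d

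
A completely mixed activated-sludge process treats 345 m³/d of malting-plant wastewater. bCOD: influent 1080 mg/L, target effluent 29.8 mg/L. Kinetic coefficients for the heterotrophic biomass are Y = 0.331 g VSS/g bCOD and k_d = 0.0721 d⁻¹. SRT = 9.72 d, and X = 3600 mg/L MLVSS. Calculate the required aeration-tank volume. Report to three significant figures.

V ≈ 190 m³

From the SRT design equation V = Y Q (S₀−S) θ_c / [X (1 + k_d θ_c)] = 0.331 × 345 × (1080 − 29.8) × 9.72 / [3600 × (1 + 0.0721 × 9.72)] = 1.17×10^6 / 6123 = 190.4 m³.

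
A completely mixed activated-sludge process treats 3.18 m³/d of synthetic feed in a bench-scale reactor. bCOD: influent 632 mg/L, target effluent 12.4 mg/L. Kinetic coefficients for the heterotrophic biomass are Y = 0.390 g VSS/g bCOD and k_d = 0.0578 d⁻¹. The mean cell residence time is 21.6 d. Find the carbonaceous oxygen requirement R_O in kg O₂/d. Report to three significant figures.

R_O ≈ 1.49 kg O₂/d

Observed yield with endogenous decay: Y_obs = Y / (1 + k_d·θ_c) = 0.390 / (1 + 0.0578 × 21.6) = 0.390 / 2.248 = 0.1735 g VSS/g bCOD.
Mass of bCOD removed per day: Q(S₀ − S) = 3.18 × 619.6 g/m³ = 1.970 kg/d.
Biomass synthesised: P_X = Y_obs × 1.970 = 0.3418 kg VSS/d.
Carbonaceous O₂ demand = substrate oxidised − cell-mass equivalent = 1.970 − 1.42 × 0.3418 = 1.485 kg O₂/d.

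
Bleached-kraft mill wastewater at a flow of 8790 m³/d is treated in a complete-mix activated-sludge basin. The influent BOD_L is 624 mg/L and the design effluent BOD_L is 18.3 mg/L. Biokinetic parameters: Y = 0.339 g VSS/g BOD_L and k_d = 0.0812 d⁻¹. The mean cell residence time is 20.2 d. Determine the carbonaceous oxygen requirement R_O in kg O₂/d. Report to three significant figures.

R_O ≈ 4350 kg O₂/d

The observed yield is Y_obs = Y/(1 + k_d·θ_c) = 0.339 / (1 + 0.0812 × 20.2) = 0.339 / 2.640 = 0.1284 g VSS per g BOD_L removed.
Substrate removed = Q·(S₀ − S) = 8790 m³/d × (624 − 18.3) g/m³ = 5.32×10^6 g/d = 5324 kg/d.
Biomass synthesised: P_X = Y_obs × 5324 = 683.6 kg VSS/d.
Carbonaceous O₂ demand = substrate oxidised − cell-mass equivalent = 5324 − 1.42 × 683.6 = 4353 kg O₂/d.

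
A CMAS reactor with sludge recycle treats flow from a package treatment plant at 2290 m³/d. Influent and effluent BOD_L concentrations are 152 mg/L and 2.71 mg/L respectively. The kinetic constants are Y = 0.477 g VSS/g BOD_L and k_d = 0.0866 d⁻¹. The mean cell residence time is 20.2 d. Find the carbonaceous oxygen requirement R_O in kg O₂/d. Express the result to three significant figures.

Correct the yield for decay: Y_obs = Y/(1 + k_d θ_c) = 0.477 / (1 + 0.0866 × 20.2) = 0.477 / 2.749 = 0.1735.
ΔS = 152 − 2.71 = 149.3 mg/L, so the substrate removal rate is 2290 × 149.3/1000 = 341.9 kg BOD_L/d.
Net sludge production P_X = 0.1735 × 341.9 = 59.31 kg VSS/d.
R_O = Q·ΔS − 1.42 P_X = 341.9 − 84.23 = 257.6 kg O₂/d.

R_O ≈ 258 kg O₂/d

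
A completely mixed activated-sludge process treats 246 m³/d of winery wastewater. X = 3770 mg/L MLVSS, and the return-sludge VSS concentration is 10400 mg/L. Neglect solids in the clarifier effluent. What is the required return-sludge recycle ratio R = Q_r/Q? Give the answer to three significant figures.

R ≈ 0.569

R = Q_r/Q = X/(X_r − X) = 3770 / (10400 − 3770) = 0.5686.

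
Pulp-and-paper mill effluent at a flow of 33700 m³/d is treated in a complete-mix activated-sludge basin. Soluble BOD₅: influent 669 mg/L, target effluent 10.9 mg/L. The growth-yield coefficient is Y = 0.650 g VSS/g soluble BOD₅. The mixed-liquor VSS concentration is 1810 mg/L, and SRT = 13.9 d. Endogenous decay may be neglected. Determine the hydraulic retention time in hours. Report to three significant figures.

τ ≈ 78.8 h

Biomass mass balance (decay neglected): V·X = Y·Q·(S₀ − S)·θ_c, so V = 0.650 × 33700 × (669 − 10.9) × 13.9 / 1810 = 110706 m³.
Hydraulic retention time τ = V/Q = 110706 / 33700 = 3.285 d = 78.84 h.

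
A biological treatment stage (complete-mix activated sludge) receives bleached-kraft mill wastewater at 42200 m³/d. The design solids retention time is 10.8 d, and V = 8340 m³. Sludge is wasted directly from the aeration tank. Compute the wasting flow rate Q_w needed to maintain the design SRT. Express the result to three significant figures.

Q_w ≈ 772 m³/d

With mixed-liquor wasting, θ_c = V/Q_w, so Q_w = V/θ_c = 8340/10.8 = 772.2 m³/d.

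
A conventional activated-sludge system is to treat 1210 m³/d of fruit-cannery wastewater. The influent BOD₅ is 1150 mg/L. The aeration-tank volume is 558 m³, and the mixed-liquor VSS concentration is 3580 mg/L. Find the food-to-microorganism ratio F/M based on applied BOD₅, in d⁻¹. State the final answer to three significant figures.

Food-to-microorganism ratio F/M = Q S₀ / (V X) = 1210 × 1150 / (558.0 × 3580) = 0.6966 d⁻¹.

F/M ≈ 0.697 d⁻¹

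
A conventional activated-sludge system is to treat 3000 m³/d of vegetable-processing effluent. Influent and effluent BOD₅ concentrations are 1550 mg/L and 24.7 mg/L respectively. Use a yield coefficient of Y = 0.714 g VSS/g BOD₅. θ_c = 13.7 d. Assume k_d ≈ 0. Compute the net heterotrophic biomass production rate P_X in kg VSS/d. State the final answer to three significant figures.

P_X ≈ 3270 kg VSS/d

No decay correction is needed, so Y_obs = Y = 0.714.
Q·(S₀ − S) = 3000 × (1550 − 24.7) × 10⁻³ = 4576 kg/d removed.
P_X = Y_obs · Q(S₀ − S) = 0.7140 × 4576 = 3267 kg VSS/d.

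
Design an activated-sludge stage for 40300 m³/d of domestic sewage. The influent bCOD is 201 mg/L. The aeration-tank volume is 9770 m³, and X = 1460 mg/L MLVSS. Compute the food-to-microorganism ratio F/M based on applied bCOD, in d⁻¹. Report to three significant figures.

F/M ≈ 0.568 d⁻¹

F/M = applied load / biomass = Q·S₀/(V·X) = 40300 × 201 / (9770 × 1460) = 0.5679 d⁻¹.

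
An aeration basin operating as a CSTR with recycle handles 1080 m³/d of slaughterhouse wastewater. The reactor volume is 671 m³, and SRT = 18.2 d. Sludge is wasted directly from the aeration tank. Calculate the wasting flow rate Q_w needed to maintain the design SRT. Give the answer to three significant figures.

Q_w ≈ 36.9 m³/d

For wasting at MLVSS concentration, Q_w = V/θ_c = 671.0/18.2 = 36.87 m³/d.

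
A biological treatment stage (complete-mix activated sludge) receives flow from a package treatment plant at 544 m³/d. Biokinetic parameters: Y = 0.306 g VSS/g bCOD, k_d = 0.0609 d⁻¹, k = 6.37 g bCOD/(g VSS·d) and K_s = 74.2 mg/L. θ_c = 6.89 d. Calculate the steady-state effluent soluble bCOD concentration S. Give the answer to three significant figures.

S ≈ 8.77 mg/L

For a completely mixed reactor with recycle the Lawrence–McCarty relation gives S = K_s·(1 + k_d·θ_c) / [θ_c·(Y·k − k_d) − 1] = 74.2 × (1 + 0.0609 × 6.89) / [6.89 × (0.306 × 6.37 − 0.0609) − 1] = 105.3 / 12.01 = 8.770 mg/L.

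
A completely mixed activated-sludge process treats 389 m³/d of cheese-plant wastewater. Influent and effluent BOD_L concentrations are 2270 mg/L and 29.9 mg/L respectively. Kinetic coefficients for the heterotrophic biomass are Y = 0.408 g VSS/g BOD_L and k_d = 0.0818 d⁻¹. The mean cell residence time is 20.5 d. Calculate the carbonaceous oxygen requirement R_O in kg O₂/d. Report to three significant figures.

Correct the yield for decay: Y_obs = Y/(1 + k_d θ_c) = 0.408 / (1 + 0.0818 × 20.5) = 0.408 / 2.677 = 0.1524.
ΔS = 2270 − 29.9 = 2240 mg/L, so the substrate removal rate is 389 × 2240/1000 = 871.4 kg BOD_L/d.
P_X = Y_obs·Q·(S₀ − S) = 0.1524 × 871.4 = 132.8 kg VSS/d.
R_O = Q·(S₀ − S) − 1.42·P_X = 871.4 − 1.42 × 132.8 = 682.8 kg O₂/d.

R_O ≈ 683 kg O₂/d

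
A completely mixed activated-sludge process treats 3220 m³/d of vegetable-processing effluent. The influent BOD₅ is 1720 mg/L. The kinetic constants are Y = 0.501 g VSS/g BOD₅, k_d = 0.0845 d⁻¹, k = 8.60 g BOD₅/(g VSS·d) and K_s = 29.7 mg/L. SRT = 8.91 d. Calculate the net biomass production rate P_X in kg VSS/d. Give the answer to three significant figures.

P_X ≈ 1580 kg VSS/d

Effluent substrate depends only on kinetics and SRT: S = K_s(1 + k_d θ_c) / [θ_c(Yk − k_d) − 1] = 29.7 × (1 + 0.0845 × 8.91) / [8.91 × (0.501 × 8.60 − 0.0845) − 1] = 52.06 / 36.64 = 1.421 mg/L.
Correct the yield for decay: Y_obs = Y/(1 + k_d θ_c) = 0.501 / (1 + 0.0845 × 8.91) = 0.501 / 1.753 = 0.2858.
Q·(S₀ − S) = 3220 × (1720 − 1.42) × 10⁻³ = 5534 kg/d removed.
P_X = Y_obs · Q(S₀ − S) = 0.2858 × 5534 = 1582 kg VSS/d.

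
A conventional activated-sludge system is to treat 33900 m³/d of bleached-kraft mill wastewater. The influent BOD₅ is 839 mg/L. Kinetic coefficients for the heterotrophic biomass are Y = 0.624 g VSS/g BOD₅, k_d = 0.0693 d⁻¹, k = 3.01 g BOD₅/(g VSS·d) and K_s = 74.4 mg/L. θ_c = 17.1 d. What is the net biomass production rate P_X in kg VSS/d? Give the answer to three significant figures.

From the Monod/SRT balance for a CMAS, S = K_s·(1+k_d θ_c)/[θ_c·(Y k − k_d) − 1] = 74.4 × (1 + 0.0693 × 17.1) / [17.1 × (0.624 × 3.01 − 0.0693) − 1] = 162.6 / 29.93 = 5.431 mg/L.
Y_obs = Y / (1 + k_d θ_c) = 0.624 / (1 + 0.0693 × 17.1) = 0.624 / 2.185 = 0.2856.
Substrate removed = Q·(S₀ − S) = 33900 m³/d × (839 − 5.43) g/m³ = 2.83×10^7 g/d = 28258 kg/d.
P_X = Y_obs · Q(S₀ − S) = 0.2856 × 28258 = 8070 kg VSS/d.

P_X ≈ 8070 kg VSS/d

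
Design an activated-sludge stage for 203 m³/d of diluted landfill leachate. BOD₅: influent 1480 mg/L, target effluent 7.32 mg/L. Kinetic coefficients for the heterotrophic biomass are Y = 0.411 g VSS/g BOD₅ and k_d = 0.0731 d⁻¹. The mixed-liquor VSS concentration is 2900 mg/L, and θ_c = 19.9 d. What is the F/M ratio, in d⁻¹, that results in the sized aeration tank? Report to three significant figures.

Steady-state biomass mass balance: V·X·(1 + k_d·θ_c) = Y·Q·(S₀ − S)·θ_c, so V = 0.411 × 203 × (1480 − 7.32) × 19.9 / [2900 × (1 + 0.0731 × 19.9)] = 2.45×10^6 / 7119 = 343.5 m³.
Food-to-microorganism ratio F/M = Q S₀ / (V X) = 203 × 1480 / (343.5 × 2900) = 0.3016 d⁻¹.

F/M ≈ 0.302 d⁻¹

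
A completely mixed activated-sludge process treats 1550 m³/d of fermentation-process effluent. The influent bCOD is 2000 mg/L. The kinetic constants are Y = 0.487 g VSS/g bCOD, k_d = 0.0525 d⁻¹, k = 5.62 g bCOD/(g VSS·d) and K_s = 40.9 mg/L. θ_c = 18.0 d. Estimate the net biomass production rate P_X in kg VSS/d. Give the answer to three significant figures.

From the Monod/SRT balance for a CMAS, S = K_s·(1+k_d θ_c)/[θ_c·(Y k − k_d) − 1] = 40.9 × (1 + 0.0525 × 18.0) / [18.0 × (0.487 × 5.62 − 0.0525) − 1] = 79.55 / 47.32 = 1.681 mg/L.
The observed yield is Y_obs = Y/(1 + k_d·θ_c) = 0.487 / (1 + 0.0525 × 18.0) = 0.487 / 1.945 = 0.2504 g VSS per g bCOD removed.
ΔS = 2000 − 1.68 = 1998 mg/L, so the substrate removal rate is 1550 × 1998/1000 = 3097 kg bCOD/d.
Net biomass production P_X = Y_obs × Q·(S₀ − S) = 0.2504 × 3097 = 775.5 kg VSS/d.

P_X ≈ 776 kg VSS/d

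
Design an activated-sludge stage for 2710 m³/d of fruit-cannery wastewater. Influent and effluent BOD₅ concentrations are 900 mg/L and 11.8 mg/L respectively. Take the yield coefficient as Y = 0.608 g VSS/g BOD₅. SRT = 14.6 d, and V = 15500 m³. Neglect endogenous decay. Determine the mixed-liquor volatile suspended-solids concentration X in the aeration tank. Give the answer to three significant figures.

Without decay, X = Y Q (S₀−S) θ_c / V = 0.608 × 2710 × (900 − 11.8) × 14.6 / 15500 = 1378 mg/L.

X ≈ 1380 mg/L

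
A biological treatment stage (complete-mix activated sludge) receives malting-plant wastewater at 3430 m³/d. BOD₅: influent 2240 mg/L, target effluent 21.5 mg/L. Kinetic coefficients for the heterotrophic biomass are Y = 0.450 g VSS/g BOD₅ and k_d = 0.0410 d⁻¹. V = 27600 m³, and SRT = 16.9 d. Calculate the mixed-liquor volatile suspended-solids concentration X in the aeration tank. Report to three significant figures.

Solving the biomass balance for X: X = Y Q (S₀−S) θ_c / [V (1+k_d θ_c)] = 0.450 × 3430 × (2240 − 21.5) × 16.9 / [27600 × (1 + 0.0410 × 16.9)] = 1239 mg/L.

X ≈ 1240 mg/L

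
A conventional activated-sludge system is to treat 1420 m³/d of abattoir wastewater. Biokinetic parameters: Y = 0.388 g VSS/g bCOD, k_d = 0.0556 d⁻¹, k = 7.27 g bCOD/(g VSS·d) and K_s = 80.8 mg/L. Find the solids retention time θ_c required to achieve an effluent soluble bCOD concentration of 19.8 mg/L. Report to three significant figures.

Specific growth rate at S = 19.8 mg/L: μ = YkS/(K_s+S) = 0.388·7.27·19.8/(80.8+19.8) = 0.5552 d⁻¹.
Then 1/θ_c = μ − k_d = 0.5552 − 0.0556 = 0.4996 d⁻¹, giving θ_c = 2.002 d.

θ_c ≈ 2.00 d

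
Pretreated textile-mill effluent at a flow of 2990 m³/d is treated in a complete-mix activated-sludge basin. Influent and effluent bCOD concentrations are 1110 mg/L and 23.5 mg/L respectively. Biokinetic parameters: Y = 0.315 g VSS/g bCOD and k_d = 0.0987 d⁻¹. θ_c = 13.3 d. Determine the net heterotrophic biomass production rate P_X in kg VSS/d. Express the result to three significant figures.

Observed yield with endogenous decay: Y_obs = Y / (1 + k_d·θ_c) = 0.315 / (1 + 0.0987 × 13.3) = 0.315 / 2.313 = 0.1362 g VSS/g bCOD.
Substrate removed = Q·(S₀ − S) = 2990 m³/d × (1110 − 23.5) g/m³ = 3.25×10^6 g/d = 3249 kg/d.
Biomass produced: P_X = Y_obs·Q·ΔS = 0.1362 × 3249 ≈ 442.5 kg VSS/d.

P_X ≈ 442 kg VSS/d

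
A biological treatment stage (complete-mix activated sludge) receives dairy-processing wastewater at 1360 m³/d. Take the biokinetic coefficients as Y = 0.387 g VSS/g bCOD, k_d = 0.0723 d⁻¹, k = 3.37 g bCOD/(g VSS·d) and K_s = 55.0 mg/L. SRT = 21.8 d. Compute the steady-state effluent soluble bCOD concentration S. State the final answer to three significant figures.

S ≈ 5.48 mg/L

For a completely mixed reactor with recycle the Lawrence–McCarty relation gives S = K_s·(1 + k_d·θ_c) / [θ_c·(Y·k − k_d) − 1] = 55.0 × (1 + 0.0723 × 21.8) / [21.8 × (0.387 × 3.37 − 0.0723) − 1] = 141.7 / 25.86 = 5.480 mg/L.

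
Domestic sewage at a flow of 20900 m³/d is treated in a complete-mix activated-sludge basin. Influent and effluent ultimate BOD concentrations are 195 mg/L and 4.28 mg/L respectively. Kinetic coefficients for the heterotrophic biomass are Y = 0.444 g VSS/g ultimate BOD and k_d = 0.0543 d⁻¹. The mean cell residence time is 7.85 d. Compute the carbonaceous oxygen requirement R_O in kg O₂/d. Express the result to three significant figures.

R_O ≈ 2220 kg O₂/d

Observed yield with endogenous decay: Y_obs = Y / (1 + k_d·θ_c) = 0.444 / (1 + 0.0543 × 7.85) = 0.444 / 1.426 = 0.3113 g VSS/g ultimate BOD.
ΔS = 195 − 4.28 = 190.7 mg/L, so the substrate removal rate is 20900 × 190.7/1000 = 3986 kg ultimate BOD/d.
Net sludge production P_X = 0.3113 × 3986 = 1241 kg VSS/d.
Carbonaceous O₂ demand = substrate oxidised − cell-mass equivalent = 3986 − 1.42 × 1241 = 2224 kg O₂/d.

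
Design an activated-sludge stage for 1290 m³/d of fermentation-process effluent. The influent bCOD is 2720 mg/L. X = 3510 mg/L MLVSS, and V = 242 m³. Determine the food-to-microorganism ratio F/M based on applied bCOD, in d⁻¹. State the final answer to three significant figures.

F/M = applied load / biomass = Q·S₀/(V·X) = 1290 × 2720 / (242.0 × 3510) = 4.131 d⁻¹.

F/M ≈ 4.13 d⁻¹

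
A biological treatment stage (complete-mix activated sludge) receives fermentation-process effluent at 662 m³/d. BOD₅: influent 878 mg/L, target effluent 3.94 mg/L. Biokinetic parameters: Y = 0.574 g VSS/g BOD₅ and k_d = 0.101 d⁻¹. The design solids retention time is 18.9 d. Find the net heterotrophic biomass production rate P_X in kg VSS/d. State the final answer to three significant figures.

The observed yield is Y_obs = Y/(1 + k_d·θ_c) = 0.574 / (1 + 0.101 × 18.9) = 0.574 / 2.909 = 0.1973 g VSS per g BOD₅ removed.
ΔS = 878 − 3.94 = 874.1 mg/L, so the substrate removal rate is 662 × 874.1/1000 = 578.6 kg BOD₅/d.
So the net sludge growth is P_X = 0.1973 × 578.6 = 114.2 kg VSS/d.

P_X ≈ 114 kg VSS/d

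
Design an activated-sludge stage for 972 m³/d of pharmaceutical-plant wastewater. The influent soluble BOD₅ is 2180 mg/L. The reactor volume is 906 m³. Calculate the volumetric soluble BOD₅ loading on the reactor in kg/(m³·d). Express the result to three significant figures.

L_v = Q S₀ / V = 972 × 2180 × 10⁻³ / 906.0 = 2.339 kg/(m³·d).

L_v ≈ 2.34 kg soluble BOD₅/(m³·d)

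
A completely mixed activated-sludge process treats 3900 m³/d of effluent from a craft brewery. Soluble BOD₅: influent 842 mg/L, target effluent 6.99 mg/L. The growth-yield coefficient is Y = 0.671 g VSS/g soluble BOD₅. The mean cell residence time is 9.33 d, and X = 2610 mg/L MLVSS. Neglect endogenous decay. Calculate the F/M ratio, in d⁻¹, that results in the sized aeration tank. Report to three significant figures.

V·X = Y·Q·ΔS·θ_c gives V = 0.671 × 3900 × (842 − 6.99) × 9.33 / 2610 = 7811 m³.
F/M = applied load / biomass = Q·S₀/(V·X) = 3900 × 842 / (7811 × 2610) = 0.1611 d⁻¹.

F/M ≈ 0.161 d⁻¹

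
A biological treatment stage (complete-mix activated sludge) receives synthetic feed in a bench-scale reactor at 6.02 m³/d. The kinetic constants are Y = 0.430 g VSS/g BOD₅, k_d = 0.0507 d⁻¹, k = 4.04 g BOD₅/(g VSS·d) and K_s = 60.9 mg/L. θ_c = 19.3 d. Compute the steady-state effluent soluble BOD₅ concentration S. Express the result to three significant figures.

From the Monod/SRT balance for a CMAS, S = K_s·(1+k_d θ_c)/[θ_c·(Y k − k_d) − 1] = 60.9 × (1 + 0.0507 × 19.3) / [19.3 × (0.430 × 4.04 − 0.0507) − 1] = 120.5 / 31.55 = 3.819 mg/L.

S ≈ 3.82 mg/L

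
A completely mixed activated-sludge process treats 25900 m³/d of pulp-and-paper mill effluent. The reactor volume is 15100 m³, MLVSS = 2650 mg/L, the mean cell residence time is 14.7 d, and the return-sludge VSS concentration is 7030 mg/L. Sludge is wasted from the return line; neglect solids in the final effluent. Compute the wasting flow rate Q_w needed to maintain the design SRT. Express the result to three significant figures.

Q_w = (V·X)/(θ_c X_r) = 15100 × 2650 / (14.7 × 7030) = 387.2 m³/d.

Q_w ≈ 387 m³/d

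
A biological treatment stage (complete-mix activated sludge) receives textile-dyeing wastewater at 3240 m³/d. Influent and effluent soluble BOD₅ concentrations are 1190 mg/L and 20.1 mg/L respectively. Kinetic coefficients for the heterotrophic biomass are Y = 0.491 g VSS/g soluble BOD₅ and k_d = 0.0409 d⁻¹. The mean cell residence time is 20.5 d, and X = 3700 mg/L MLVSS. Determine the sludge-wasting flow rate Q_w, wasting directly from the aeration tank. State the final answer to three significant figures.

Q_w ≈ 274 m³/d

Steady-state biomass mass balance: V·X·(1 + k_d·θ_c) = Y·Q·(S₀ − S)·θ_c, so V = 0.491 × 3240 × (1190 − 20.1) × 20.5 / [3700 × (1 + 0.0409 × 20.5)] = 3.82×10^7 / 6802 = 5609 m³.
For wasting at MLVSS concentration, Q_w = V/θ_c = 5609/20.5 = 273.6 m³/d.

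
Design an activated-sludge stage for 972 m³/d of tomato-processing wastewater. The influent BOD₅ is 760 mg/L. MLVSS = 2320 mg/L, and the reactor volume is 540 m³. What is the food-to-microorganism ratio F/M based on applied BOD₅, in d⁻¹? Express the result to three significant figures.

F/M = Q·S₀ / (V·X) = 972 × 760 / (540.0 × 2320) = 0.5897 g BOD₅·(g VSS·d)⁻¹.

F/M ≈ 0.590 d⁻¹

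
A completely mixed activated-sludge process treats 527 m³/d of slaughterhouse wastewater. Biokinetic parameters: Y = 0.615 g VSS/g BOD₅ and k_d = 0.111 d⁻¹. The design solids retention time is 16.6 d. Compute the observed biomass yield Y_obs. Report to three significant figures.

Observed yield with endogenous decay: Y_obs = Y / (1 + k_d·θ_c) = 0.615 / (1 + 0.111 × 16.6) = 0.615 / 2.843 = 0.2164 g VSS/g BOD₅.

Y_obs ≈ 0.216 g VSS/g BOD₅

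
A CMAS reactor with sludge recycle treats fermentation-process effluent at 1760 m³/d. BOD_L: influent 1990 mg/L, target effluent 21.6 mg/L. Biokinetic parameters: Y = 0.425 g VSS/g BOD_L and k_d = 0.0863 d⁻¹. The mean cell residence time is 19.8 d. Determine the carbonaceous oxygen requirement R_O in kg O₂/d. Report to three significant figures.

R_O ≈ 2690 kg O₂/d

Y_obs = Y / (1 + k_d θ_c) = 0.425 / (1 + 0.0863 × 19.8) = 0.425 / 2.709 = 0.1569.
Mass of BOD_L removed per day: Q(S₀ − S) = 1760 × 1968 g/m³ = 3464 kg/d.
Biomass synthesised: P_X = Y_obs × 3464 = 543.6 kg VSS/d.
Carbonaceous O₂ demand = substrate oxidised − cell-mass equivalent = 3464 − 1.42 × 543.6 = 2693 kg O₂/d.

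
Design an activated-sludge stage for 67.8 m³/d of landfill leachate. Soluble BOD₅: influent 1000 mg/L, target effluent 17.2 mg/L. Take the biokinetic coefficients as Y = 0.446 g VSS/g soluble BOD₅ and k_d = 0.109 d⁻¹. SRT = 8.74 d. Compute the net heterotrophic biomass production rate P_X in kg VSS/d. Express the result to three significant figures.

P_X ≈ 15.2 kg VSS/d

Observed yield with endogenous decay: Y_obs = Y / (1 + k_d·θ_c) = 0.446 / (1 + 0.109 × 8.74) = 0.446 / 1.953 = 0.2284 g VSS/g soluble BOD₅.
ΔS = 1000 − 17.2 = 982.8 mg/L, so the substrate removal rate is 67.8 × 982.8/1000 = 66.63 kg soluble BOD₅/d.
Net biomass production P_X = Y_obs × Q·(S₀ − S) = 0.2284 × 66.63 = 15.22 kg VSS/d.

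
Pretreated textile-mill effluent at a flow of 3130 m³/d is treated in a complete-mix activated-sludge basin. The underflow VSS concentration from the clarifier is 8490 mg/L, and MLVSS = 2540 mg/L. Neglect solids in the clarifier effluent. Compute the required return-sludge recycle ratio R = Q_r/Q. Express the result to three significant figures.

Mass balance around the secondary clarifier (neglecting effluent solids): R = X / (X_r − X) = 2540 / (8490 − 2540) = 0.4269.

R ≈ 0.427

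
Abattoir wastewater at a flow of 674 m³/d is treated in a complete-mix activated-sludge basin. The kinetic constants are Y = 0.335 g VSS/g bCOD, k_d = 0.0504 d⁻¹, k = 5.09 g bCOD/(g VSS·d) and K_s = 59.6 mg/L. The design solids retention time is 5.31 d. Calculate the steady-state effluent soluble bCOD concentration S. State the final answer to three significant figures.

S ≈ 9.70 mg/L

From the Monod/SRT balance for a CMAS, S = K_s·(1+k_d θ_c)/[θ_c·(Y k − k_d) − 1] = 59.6 × (1 + 0.0504 × 5.31) / [5.31 × (0.335 × 5.09 − 0.0504) − 1] = 75.55 / 7.787 = 9.702 mg/L.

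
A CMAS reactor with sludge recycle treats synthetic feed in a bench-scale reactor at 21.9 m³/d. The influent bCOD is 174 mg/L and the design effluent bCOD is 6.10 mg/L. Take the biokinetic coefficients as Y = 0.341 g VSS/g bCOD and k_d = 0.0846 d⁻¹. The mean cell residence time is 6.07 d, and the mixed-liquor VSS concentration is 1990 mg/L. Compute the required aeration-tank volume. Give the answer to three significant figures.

Steady-state biomass mass balance: V·X·(1 + k_d·θ_c) = Y·Q·(S₀ − S)·θ_c, so V = 0.341 × 21.9 × (174 − 6.10) × 6.07 / [1990 × (1 + 0.0846 × 6.07)] = 7.61×10^3 / 3012 = 2.527 m³.

V ≈ 2.53 m³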